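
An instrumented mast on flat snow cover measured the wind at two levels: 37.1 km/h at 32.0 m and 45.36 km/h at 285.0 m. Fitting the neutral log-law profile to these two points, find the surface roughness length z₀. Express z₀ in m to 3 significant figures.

Log law: V(z) ∝ ln(z/z₀). With r = V₁/V₂ = 37.1/45.36 = 0.81790,
r · ln(z₂/z₀) = ln(z₁/z₀) ⇒ ln z₀ = (ln z₁ − r·ln z₂)/(1 − r)
ln z₀ = (3.46574 − 0.81790×5.65249) / 0.18210 = -6.3561
z₀ = exp(-6.3561) = 0.001736 m

z₀ ≈ 0.00174 m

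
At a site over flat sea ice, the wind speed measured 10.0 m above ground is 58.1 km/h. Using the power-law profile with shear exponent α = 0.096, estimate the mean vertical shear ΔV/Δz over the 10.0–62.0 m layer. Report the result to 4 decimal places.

0.2139 km/h/m

Power law: V₂ = V₁ · (z₂/z₁)^α = 58.1 × (6.2000)^0.096 = 69.2223 km/h
ΔV/Δz = (69.2223 − 58.1)/(62.0 − 10.0) = 11.1223/52.0000 = 0.21389 km/h/m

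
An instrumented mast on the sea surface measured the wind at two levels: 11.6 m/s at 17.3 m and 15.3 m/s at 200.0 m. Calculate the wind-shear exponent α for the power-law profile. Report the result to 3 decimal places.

α ≈ 0.113

Power law: V₂/V₁ = (z₂/z₁)^α ⇒ α = ln(V₂/V₁) / ln(z₂/z₁)
α = ln(15.3/11.6) / ln(200.0/17.3) = ln(1.3190) / ln(11.5607)
  = 0.27685 / 2.44761 = 0.11311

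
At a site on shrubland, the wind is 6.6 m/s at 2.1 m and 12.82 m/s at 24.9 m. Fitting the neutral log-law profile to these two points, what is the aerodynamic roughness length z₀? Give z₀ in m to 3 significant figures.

Log law: V(z) ∝ ln(z/z₀). With r = V₁/V₂ = 6.6/12.82 = 0.51482,
r · ln(z₂/z₀) = ln(z₁/z₀) ⇒ ln z₀ = (ln z₁ − r·ln z₂)/(1 − r)
ln z₀ = (0.74194 − 0.51482×3.21487) / 0.48518 = -1.8821
z₀ = exp(-1.8821) = 0.1523 m

z₀ ≈ 0.152 m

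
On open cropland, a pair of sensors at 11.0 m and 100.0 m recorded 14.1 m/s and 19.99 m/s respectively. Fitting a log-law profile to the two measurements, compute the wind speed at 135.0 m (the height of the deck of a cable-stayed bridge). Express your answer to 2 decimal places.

20.79 m/s

Log law: V ∝ ln(z/z₀). From the pair, with r = V₁/V₂ = 0.70535,
ln z₀ = (ln z₁ − r·ln z₂)/(1 − r) = (2.3979 − 0.70535×4.6052)/0.29465 = -2.8861 → z₀ = 0.05579 m
V₃ = V₁ · ln(z₃/z₀)/ln(z₁/z₀) = 14.1 × 7.7913/5.2840 = 20.7908 m/s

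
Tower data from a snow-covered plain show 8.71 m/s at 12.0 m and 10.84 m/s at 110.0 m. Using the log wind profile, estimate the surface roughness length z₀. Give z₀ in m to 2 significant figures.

Log law: V(z) ∝ ln(z/z₀). With r = V₁/V₂ = 8.71/10.84 = 0.80351,
r · ln(z₂/z₀) = ln(z₁/z₀) ⇒ ln z₀ = (ln z₁ − r·ln z₂)/(1 − r)
ln z₀ = (2.48491 − 0.80351×4.70048) / 0.19649 = -6.5750
z₀ = exp(-6.5750) = 0.001395 m

z₀ ≈ 0.0014 m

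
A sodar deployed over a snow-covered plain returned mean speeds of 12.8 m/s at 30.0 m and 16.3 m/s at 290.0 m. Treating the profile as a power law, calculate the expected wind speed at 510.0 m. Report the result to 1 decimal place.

First find α: α = ln(V₂/V₁)/ln(z₂/z₁) = ln(16.3/12.8)/ln(290.0/30.0) = 0.24172/2.26868 = 0.1065
Extrapolate from 290.0 m to 510.0 m: V₃ = 16.3 × (510.0/290.0)^0.1065 = 16.3 × 1.0620 = 17.3105 m/s

17.3 m/s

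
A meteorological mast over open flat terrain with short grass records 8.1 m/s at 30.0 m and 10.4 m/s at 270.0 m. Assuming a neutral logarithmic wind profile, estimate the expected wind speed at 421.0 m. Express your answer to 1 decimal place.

10.9 m/s

Log law: V ∝ ln(z/z₀). From the pair, with r = V₁/V₂ = 0.77885,
ln z₀ = (ln z₁ − r·ln z₂)/(1 − r) = (3.4012 − 0.77885×5.5984)/0.22115 = -4.3369 → z₀ = 0.01308 m
V₃ = V₁ · ln(z₃/z₀)/ln(z₁/z₀) = 8.1 × 10.3795/7.7381 = 10.8650 m/s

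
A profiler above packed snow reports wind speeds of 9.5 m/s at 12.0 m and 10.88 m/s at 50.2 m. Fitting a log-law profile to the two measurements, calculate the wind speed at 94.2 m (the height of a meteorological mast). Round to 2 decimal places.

11.49 m/s

Log law: V ∝ ln(z/z₀). From the pair, with r = V₁/V₂ = 0.87316,
ln z₀ = (ln z₁ − r·ln z₂)/(1 − r) = (2.4849 − 0.87316×3.9160)/0.12684 = -7.3669 → z₀ = 0.0006318 m
V₃ = V₁ · ln(z₃/z₀)/ln(z₁/z₀) = 9.5 × 11.9123/9.8518 = 11.4869 m/s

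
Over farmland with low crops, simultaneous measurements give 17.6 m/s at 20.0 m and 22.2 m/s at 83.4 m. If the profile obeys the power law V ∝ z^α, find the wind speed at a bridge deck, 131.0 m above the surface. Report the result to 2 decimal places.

23.89 m/s

First find α: α = ln(V₂/V₁)/ln(z₂/z₁) = ln(22.2/17.6)/ln(83.4/20.0) = 0.23219/1.42792 = 0.1626
Extrapolate from 83.4 m to 131.0 m: V₃ = 22.2 × (131.0/83.4)^0.1626 = 22.2 × 1.0762 = 23.8914 m/s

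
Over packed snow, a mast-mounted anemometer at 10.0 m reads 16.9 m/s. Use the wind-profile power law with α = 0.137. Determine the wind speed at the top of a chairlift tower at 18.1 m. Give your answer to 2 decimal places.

18.33 m/s

Power-law profile: V₂ = V₁ · (z₂/z₁)^α
V₂ = 16.9 × (18.1/10.0)^0.137 = 16.9 × (1.8100)^0.137
    = 16.9 × 1.0847 = 18.3311 m/s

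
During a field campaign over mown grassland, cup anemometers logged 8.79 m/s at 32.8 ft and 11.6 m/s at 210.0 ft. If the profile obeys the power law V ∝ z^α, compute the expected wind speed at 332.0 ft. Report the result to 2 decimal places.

First find α: α = ln(V₂/V₁)/ln(z₂/z₁) = ln(11.6/8.79)/ln(210.0/32.8) = 0.27739/1.85668 = 0.1494
Extrapolate from 210.0 ft to 332.0 ft: V₃ = 11.6 × (332.0/210.0)^0.1494 = 11.6 × 1.0708 = 12.4216 m/s

12.42 m/s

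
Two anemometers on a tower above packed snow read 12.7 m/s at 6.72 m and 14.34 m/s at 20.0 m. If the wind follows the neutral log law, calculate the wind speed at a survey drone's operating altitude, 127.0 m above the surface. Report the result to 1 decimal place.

17.1 m/s

Log law: V ∝ ln(z/z₀). From the pair, with r = V₁/V₂ = 0.88563,
ln z₀ = (ln z₁ − r·ln z₂)/(1 − r) = (1.9051 − 0.88563×2.9957)/0.11437 = -6.5408 → z₀ = 0.001443 m
V₃ = V₁ · ln(z₃/z₀)/ln(z₁/z₀) = 12.7 × 11.3849/8.4458 = 17.1195 m/s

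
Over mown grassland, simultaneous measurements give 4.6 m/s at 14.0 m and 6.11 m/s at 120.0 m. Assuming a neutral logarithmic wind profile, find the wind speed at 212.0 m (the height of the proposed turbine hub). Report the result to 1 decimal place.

Log law: V ∝ ln(z/z₀). From the pair, with r = V₁/V₂ = 0.75286,
ln z₀ = (ln z₁ − r·ln z₂)/(1 − r) = (2.6391 − 0.75286×4.7875)/0.24714 = -3.9058 → z₀ = 0.02012 m
V₃ = V₁ · ln(z₃/z₀)/ln(z₁/z₀) = 4.6 × 9.2624/6.5449 = 6.5100 m/s

6.5 m/s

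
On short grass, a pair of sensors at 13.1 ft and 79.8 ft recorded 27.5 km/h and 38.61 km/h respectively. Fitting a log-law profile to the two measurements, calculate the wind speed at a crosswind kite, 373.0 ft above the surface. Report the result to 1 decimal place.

Log law: V ∝ ln(z/z₀). From the pair, with r = V₁/V₂ = 0.71225,
ln z₀ = (ln z₁ − r·ln z₂)/(1 − r) = (2.5726 − 0.71225×4.3795)/0.28775 = -1.8999 → z₀ = 0.1496 ft
V₃ = V₁ · ln(z₃/z₀)/ln(z₁/z₀) = 27.5 × 7.8215/4.4726 = 48.0915 km/h

48.1 km/h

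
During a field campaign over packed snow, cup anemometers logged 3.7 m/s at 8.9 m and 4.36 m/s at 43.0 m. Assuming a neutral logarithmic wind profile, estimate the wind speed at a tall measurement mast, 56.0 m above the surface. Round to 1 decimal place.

Log law: V ∝ ln(z/z₀). From the pair, with r = V₁/V₂ = 0.84862,
ln z₀ = (ln z₁ − r·ln z₂)/(1 − r) = (2.1861 − 0.84862×3.7612)/0.15138 = -6.6443 → z₀ = 0.001301 m
V₃ = V₁ · ln(z₃/z₀)/ln(z₁/z₀) = 3.7 × 10.6697/8.8304 = 4.4707 m/s

4.5 m/s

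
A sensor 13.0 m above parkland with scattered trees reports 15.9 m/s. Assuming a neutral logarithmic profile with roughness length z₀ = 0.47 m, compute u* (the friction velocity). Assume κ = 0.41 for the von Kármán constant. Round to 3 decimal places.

u* ≈ 1.964 m/s

Log law: V(z) = (u*/κ) · ln(z/z₀) ⇒ u* = κ · V / ln(z/z₀)
u* = 0.41 × 15.9 / ln(13.0/0.47) = 0.41 × 15.9 / 3.3200
   = 6.5190 / 3.3200 = 1.9636 m/s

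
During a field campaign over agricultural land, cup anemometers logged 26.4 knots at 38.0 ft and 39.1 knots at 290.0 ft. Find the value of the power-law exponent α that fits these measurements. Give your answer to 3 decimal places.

α ≈ 0.193

Power law: V₂/V₁ = (z₂/z₁)^α ⇒ α = ln(V₂/V₁) / ln(z₂/z₁)
α = ln(39.1/26.4) / ln(290.0/38.0) = ln(1.4811) / ln(7.6316)
  = 0.39276 / 2.03229 = 0.19326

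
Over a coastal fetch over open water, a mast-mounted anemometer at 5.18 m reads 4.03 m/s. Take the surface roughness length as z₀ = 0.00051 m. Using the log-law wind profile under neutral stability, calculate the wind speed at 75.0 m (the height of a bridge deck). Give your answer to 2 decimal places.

5.20 m/s

Log law: V(z) ∝ ln(z/z₀), so V₂/V₁ = ln(z₂/z₀) / ln(z₁/z₀).
ln(75.0/0.00051) = 11.8986, ln(5.18/0.00051) = 9.2259
V₂ = 4.03 × 11.8986/9.2259 = 4.03 × 1.2897 = 5.1975 m/s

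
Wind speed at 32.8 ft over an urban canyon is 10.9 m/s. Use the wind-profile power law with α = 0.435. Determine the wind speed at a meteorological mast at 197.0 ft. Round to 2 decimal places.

23.77 m/s

Power-law profile: V₂ = V₁ · (z₂/z₁)^α
V₂ = 10.9 × (197.0/32.8)^0.435 = 10.9 × (6.0061)^0.435
    = 10.9 × 2.1812 = 23.7747 m/s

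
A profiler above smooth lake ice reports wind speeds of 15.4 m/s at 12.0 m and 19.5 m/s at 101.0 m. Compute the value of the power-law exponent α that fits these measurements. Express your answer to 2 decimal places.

Power law: V₂/V₁ = (z₂/z₁)^α ⇒ α = ln(V₂/V₁) / ln(z₂/z₁)
α = ln(19.5/15.4) / ln(101.0/12.0) = ln(1.2662) / ln(8.4167)
  = 0.23605 / 2.13021 = 0.11081

α ≈ 0.11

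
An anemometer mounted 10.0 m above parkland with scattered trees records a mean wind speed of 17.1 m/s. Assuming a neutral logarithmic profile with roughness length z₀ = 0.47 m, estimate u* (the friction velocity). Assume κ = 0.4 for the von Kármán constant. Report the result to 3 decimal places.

u* ≈ 2.237 m/s

Log law: V(z) = (u*/κ) · ln(z/z₀) ⇒ u* = κ · V / ln(z/z₀)
u* = 0.4 × 17.1 / ln(10.0/0.47) = 0.4 × 17.1 / 3.0576
   = 6.8400 / 3.0576 = 2.2370 m/s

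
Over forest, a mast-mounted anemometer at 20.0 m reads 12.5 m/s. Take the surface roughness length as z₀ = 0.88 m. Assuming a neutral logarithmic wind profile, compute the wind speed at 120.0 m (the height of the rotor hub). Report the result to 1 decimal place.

Log law: V(z) ∝ ln(z/z₀), so V₂/V₁ = ln(z₂/z₀) / ln(z₁/z₀).
ln(120.0/0.88) = 4.9153, ln(20.0/0.88) = 3.1236
V₂ = 12.5 × 4.9153/3.1236 = 12.5 × 1.5736 = 19.6703 m/s

19.7 m/s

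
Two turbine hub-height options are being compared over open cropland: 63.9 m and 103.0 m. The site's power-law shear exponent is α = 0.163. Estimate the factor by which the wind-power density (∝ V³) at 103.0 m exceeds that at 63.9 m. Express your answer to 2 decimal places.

Speed ratio: V_B/V_A = (z_B/z_A)^α = (103.0/63.9)^0.163 = (1.6119)^0.163 = 1.08093
Power-density ratio: P_B/P_A = (V_B/V_A)³ = (1.08093)³ = 1.26295

1.26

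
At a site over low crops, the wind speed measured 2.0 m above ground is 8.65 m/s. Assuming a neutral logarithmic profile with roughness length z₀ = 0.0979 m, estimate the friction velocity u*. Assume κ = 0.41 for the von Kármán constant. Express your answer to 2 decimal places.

u* ≈ 1.18 m/s

Log law: V(z) = (u*/κ) · ln(z/z₀) ⇒ u* = κ · V / ln(z/z₀)
u* = 0.41 × 8.65 / ln(2.0/0.0979) = 0.41 × 8.65 / 3.0170
   = 3.5465 / 3.0170 = 1.1755 m/s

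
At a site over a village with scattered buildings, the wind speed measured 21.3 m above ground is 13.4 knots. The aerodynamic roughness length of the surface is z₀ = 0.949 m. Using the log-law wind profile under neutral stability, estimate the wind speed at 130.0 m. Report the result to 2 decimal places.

Log law: V(z) ∝ ln(z/z₀), so V₂/V₁ = ln(z₂/z₀) / ln(z₁/z₀).
ln(130.0/0.949) = 4.9199, ln(21.3/0.949) = 3.1111
V₂ = 13.4 × 4.9199/3.1111 = 13.4 × 1.5814 = 21.1910 knots

21.19 knots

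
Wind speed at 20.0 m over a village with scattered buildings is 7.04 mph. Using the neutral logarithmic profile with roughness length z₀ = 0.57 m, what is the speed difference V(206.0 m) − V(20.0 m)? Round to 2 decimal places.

Log law: V₂ = V₁ · ln(z₂/z₀)/ln(z₁/z₀) = 7.04 × 5.8900/3.5579 = 11.6547 mph
ΔV = 11.6547 − 7.04 = 4.6147 mph

4.61 mph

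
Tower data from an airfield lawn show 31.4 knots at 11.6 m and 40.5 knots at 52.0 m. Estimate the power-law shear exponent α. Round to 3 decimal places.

α ≈ 0.170

Power law: V₂/V₁ = (z₂/z₁)^α ⇒ α = ln(V₂/V₁) / ln(z₂/z₁)
α = ln(40.5/31.4) / ln(52.0/11.6) = ln(1.2898) / ln(4.4828)
  = 0.25449 / 1.50024 = 0.16964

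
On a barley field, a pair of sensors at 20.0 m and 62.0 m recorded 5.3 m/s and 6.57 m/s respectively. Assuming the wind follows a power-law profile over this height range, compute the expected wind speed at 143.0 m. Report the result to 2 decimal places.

First find α: α = ln(V₂/V₁)/ln(z₂/z₁) = ln(6.57/5.3)/ln(62.0/20.0) = 0.21481/1.13140 = 0.1899
Extrapolate from 62.0 m to 143.0 m: V₃ = 6.57 × (143.0/62.0)^0.1899 = 6.57 × 1.1719 = 7.6997 m/s

7.70 m/s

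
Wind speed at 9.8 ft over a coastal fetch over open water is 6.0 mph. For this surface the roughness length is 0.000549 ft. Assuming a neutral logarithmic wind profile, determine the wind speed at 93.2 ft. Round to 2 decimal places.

7.38 mph

Log law: V(z) ∝ ln(z/z₀), so V₂/V₁ = ln(z₂/z₀) / ln(z₁/z₀).
ln(93.2/0.000549) = 12.0422, ln(9.8/0.000549) = 9.7898
V₂ = 6.0 × 12.0422/9.7898 = 6.0 × 1.2301 = 7.3804 mph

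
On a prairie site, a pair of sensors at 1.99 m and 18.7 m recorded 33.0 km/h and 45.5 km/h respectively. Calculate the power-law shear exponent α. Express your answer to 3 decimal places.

Power law: V₂/V₁ = (z₂/z₁)^α ⇒ α = ln(V₂/V₁) / ln(z₂/z₁)
α = ln(45.5/33.0) / ln(18.7/1.99) = ln(1.3788) / ln(9.3970)
  = 0.32120 / 2.24039 = 0.14337

α ≈ 0.143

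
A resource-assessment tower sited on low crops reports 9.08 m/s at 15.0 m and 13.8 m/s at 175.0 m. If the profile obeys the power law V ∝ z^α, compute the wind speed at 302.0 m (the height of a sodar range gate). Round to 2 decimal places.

15.14 m/s

First find α: α = ln(V₂/V₁)/ln(z₂/z₁) = ln(13.8/9.08)/ln(175.0/15.0) = 0.41859/2.45674 = 0.1704
Extrapolate from 175.0 m to 302.0 m: V₃ = 13.8 × (302.0/175.0)^0.1704 = 13.8 × 1.0974 = 15.1445 m/s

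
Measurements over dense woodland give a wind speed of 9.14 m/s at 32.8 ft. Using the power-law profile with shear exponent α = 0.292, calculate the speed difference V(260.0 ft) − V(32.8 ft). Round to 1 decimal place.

Power law: V₂ = V₁ · (z₂/z₁)^α = 9.14 × (7.9268)^0.292 = 16.7295 m/s
ΔV = 16.7295 − 9.14 = 7.5895 m/s

7.6 m/s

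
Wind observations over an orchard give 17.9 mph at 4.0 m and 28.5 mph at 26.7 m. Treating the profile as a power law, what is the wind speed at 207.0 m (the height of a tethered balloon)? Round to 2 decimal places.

47.07 mph

First find α: α = ln(V₂/V₁)/ln(z₂/z₁) = ln(28.5/17.9)/ln(26.7/4.0) = 0.46510/1.89837 = 0.2450
Extrapolate from 26.7 m to 207.0 m: V₃ = 28.5 × (207.0/26.7)^0.2450 = 28.5 × 1.6517 = 47.0721 mph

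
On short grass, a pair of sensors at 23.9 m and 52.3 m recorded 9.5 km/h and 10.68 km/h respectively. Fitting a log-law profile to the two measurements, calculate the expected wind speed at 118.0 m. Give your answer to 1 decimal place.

11.9 km/h

Log law: V ∝ ln(z/z₀). From the pair, with r = V₁/V₂ = 0.88951,
ln z₀ = (ln z₁ − r·ln z₂)/(1 − r) = (3.1739 − 0.88951×3.9570)/0.11049 = -3.1309 → z₀ = 0.04368 m
V₃ = V₁ · ln(z₃/z₀)/ln(z₁/z₀) = 9.5 × 7.9016/6.3048 = 11.9061 km/h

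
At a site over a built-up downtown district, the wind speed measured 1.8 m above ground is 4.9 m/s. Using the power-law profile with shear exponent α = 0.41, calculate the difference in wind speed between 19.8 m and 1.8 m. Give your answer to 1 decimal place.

Power law: V₂ = V₁ · (z₂/z₁)^α = 4.9 × (11.0000)^0.41 = 13.0969 m/s
ΔV = 13.0969 − 4.9 = 8.1969 m/s

8.2 m/s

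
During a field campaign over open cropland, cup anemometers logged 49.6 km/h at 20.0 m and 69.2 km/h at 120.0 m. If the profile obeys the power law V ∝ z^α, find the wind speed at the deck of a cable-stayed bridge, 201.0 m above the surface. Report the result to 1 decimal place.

76.2 km/h

First find α: α = ln(V₂/V₁)/ln(z₂/z₁) = ln(69.2/49.6)/ln(120.0/20.0) = 0.33301/1.79176 = 0.1859
Extrapolate from 120.0 m to 201.0 m: V₃ = 69.2 × (201.0/120.0)^0.1859 = 69.2 × 1.1006 = 76.1624 km/h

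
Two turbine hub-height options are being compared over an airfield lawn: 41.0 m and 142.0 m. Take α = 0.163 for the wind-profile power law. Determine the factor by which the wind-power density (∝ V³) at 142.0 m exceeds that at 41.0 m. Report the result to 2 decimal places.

1.84

Speed ratio: V_B/V_A = (z_B/z_A)^α = (142.0/41.0)^0.163 = (3.4634)^0.163 = 1.22444
Power-density ratio: P_B/P_A = (V_B/V_A)³ = (1.22444)³ = 1.83577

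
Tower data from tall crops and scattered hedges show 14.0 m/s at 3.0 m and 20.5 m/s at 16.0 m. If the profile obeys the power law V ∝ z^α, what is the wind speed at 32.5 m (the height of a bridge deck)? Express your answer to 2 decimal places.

First find α: α = ln(V₂/V₁)/ln(z₂/z₁) = ln(20.5/14.0)/ln(16.0/3.0) = 0.38137/1.67398 = 0.2278
Extrapolate from 16.0 m to 32.5 m: V₃ = 20.5 × (32.5/16.0)^0.2278 = 20.5 × 1.1752 = 24.0918 m/s

24.09 m/s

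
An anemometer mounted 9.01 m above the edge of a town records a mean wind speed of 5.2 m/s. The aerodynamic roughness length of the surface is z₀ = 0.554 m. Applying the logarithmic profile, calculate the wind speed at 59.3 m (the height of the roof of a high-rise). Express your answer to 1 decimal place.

Log law: V(z) ∝ ln(z/z₀), so V₂/V₁ = ln(z₂/z₀) / ln(z₁/z₀).
ln(59.3/0.554) = 4.6732, ln(9.01/0.554) = 2.7889
V₂ = 5.2 × 4.6732/2.7889 = 5.2 × 1.6756 = 8.7133 m/s

8.7 m/s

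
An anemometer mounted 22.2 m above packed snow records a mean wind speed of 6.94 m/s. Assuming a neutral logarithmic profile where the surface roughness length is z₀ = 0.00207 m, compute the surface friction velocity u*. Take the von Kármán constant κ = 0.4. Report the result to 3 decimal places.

u* ≈ 0.299 m/s

Log law: V(z) = (u*/κ) · ln(z/z₀) ⇒ u* = κ · V / ln(z/z₀)
u* = 0.4 × 6.94 / ln(22.2/0.00207) = 0.4 × 6.94 / 9.2803
   = 2.7760 / 9.2803 = 0.2991 m/s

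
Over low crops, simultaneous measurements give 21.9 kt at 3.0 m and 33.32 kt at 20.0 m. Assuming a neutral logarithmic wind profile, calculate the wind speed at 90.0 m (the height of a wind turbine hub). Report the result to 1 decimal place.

42.4 kt

Log law: V ∝ ln(z/z₀). From the pair, with r = V₁/V₂ = 0.65726,
ln z₀ = (ln z₁ − r·ln z₂)/(1 − r) = (1.0986 − 0.65726×2.9957)/0.34274 = -2.5395 → z₀ = 0.07891 m
V₃ = V₁ · ln(z₃/z₀)/ln(z₁/z₀) = 21.9 × 7.0393/3.6381 = 42.3740 kt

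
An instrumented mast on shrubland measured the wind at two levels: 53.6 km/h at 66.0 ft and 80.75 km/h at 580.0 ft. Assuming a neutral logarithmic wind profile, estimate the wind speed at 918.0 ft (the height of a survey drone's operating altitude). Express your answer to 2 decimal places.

Log law: V ∝ ln(z/z₀). From the pair, with r = V₁/V₂ = 0.66378,
ln z₀ = (ln z₁ − r·ln z₂)/(1 − r) = (4.1897 − 0.66378×6.3630)/0.33622 = -0.1011 → z₀ = 0.9039 ft
V₃ = V₁ · ln(z₃/z₀)/ln(z₁/z₀) = 53.6 × 6.9233/4.2907 = 86.4860 km/h

86.49 km/h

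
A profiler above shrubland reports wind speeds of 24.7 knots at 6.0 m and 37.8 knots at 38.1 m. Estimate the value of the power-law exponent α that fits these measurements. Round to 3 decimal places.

Power law: V₂/V₁ = (z₂/z₁)^α ⇒ α = ln(V₂/V₁) / ln(z₂/z₁)
α = ln(37.8/24.7) / ln(38.1/6.0) = ln(1.5304) / ln(6.3500)
  = 0.42551 / 1.84845 = 0.23020

α ≈ 0.230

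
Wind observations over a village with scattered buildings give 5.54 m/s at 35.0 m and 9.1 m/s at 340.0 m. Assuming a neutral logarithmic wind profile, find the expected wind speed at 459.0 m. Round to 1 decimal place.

Log law: V ∝ ln(z/z₀). From the pair, with r = V₁/V₂ = 0.60879,
ln z₀ = (ln z₁ − r·ln z₂)/(1 − r) = (3.5553 − 0.60879×5.8289)/0.39121 = 0.0172 → z₀ = 1.017 m
V₃ = V₁ · ln(z₃/z₀)/ln(z₁/z₀) = 5.54 × 6.1118/3.5381 = 9.5699 m/s

9.6 m/s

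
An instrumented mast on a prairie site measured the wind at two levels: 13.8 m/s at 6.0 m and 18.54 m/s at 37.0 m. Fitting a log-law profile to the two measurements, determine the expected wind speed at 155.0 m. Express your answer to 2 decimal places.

Log law: V ∝ ln(z/z₀). From the pair, with r = V₁/V₂ = 0.74434,
ln z₀ = (ln z₁ − r·ln z₂)/(1 − r) = (1.7918 − 0.74434×3.6109)/0.25566 = -3.5045 → z₀ = 0.03006 m
V₃ = V₁ · ln(z₃/z₀)/ln(z₁/z₀) = 13.8 × 8.5479/5.2963 = 22.2725 m/s

22.27 m/s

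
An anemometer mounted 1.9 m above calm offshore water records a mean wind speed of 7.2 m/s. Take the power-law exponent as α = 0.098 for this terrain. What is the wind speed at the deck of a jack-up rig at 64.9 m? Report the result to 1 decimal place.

10.2 m/s

Power-law profile: V₂ = V₁ · (z₂/z₁)^α
V₂ = 7.2 × (64.9/1.9)^0.098 = 7.2 × (34.1579)^0.098
    = 7.2 × 1.4135 = 10.1769 m/s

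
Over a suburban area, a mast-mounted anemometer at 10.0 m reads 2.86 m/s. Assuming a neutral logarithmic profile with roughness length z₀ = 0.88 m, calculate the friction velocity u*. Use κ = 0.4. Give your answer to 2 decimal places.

Log law: V(z) = (u*/κ) · ln(z/z₀) ⇒ u* = κ · V / ln(z/z₀)
u* = 0.4 × 2.86 / ln(10.0/0.88) = 0.4 × 2.86 / 2.4304
   = 1.1440 / 2.4304 = 0.4707 m/s

u* ≈ 0.47 m/s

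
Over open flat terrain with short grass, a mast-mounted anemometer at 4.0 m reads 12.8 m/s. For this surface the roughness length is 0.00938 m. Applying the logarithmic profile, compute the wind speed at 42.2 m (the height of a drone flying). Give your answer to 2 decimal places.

Log law: V(z) ∝ ln(z/z₀), so V₂/V₁ = ln(z₂/z₀) / ln(z₁/z₀).
ln(42.2/0.00938) = 8.4116, ln(4.0/0.00938) = 6.0555
V₂ = 12.8 × 8.4116/6.0555 = 12.8 × 1.3891 = 17.7804 m/s

17.78 m/s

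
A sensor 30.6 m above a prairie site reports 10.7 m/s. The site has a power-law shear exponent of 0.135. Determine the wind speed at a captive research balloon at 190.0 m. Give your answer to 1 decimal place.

13.7 m/s

Power-law profile: V₂ = V₁ · (z₂/z₁)^α
V₂ = 10.7 × (190.0/30.6)^0.135 = 10.7 × (6.2092)^0.135
    = 10.7 × 1.2796 = 13.6913 m/s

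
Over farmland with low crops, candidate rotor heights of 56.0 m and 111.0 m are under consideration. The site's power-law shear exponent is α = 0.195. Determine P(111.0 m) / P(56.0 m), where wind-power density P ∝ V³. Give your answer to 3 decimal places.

Speed ratio: V_B/V_A = (z_B/z_A)^α = (111.0/56.0)^0.195 = (1.9821)^0.195 = 1.14272
Power-density ratio: P_B/P_A = (V_B/V_A)³ = (1.14272)³ = 1.49219

1.492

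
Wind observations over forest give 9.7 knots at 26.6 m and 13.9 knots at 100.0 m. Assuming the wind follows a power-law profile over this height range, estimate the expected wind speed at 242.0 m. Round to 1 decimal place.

First find α: α = ln(V₂/V₁)/ln(z₂/z₁) = ln(13.9/9.7)/ln(100.0/26.6) = 0.35976/1.32426 = 0.2717
Extrapolate from 100.0 m to 242.0 m: V₃ = 13.9 × (242.0/100.0)^0.2717 = 13.9 × 1.2714 = 17.6720 knots

17.7 knots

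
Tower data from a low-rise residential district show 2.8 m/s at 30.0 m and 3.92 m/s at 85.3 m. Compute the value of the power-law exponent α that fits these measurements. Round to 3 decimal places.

Power law: V₂/V₁ = (z₂/z₁)^α ⇒ α = ln(V₂/V₁) / ln(z₂/z₁)
α = ln(3.92/2.8) / ln(85.3/30.0) = ln(1.4000) / ln(2.8433)
  = 0.33647 / 1.04498 = 0.32199

α ≈ 0.322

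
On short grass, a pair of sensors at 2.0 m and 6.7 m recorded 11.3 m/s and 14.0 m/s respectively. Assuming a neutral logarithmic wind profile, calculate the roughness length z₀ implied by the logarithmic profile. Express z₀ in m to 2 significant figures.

Log law: V(z) ∝ ln(z/z₀). With r = V₁/V₂ = 11.3/14.0 = 0.80714,
r · ln(z₂/z₀) = ln(z₁/z₀) ⇒ ln z₀ = (ln z₁ − r·ln z₂)/(1 − r)
ln z₀ = (0.69315 − 0.80714×1.90211) / 0.19286 = -4.3666
z₀ = exp(-4.3666) = 0.01269 m

z₀ ≈ 0.013 m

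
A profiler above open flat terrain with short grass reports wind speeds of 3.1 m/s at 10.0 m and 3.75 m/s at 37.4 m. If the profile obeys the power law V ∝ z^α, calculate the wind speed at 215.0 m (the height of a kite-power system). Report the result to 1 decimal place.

4.8 m/s

First find α: α = ln(V₂/V₁)/ln(z₂/z₁) = ln(3.75/3.1)/ln(37.4/10.0) = 0.19035/1.31909 = 0.1443
Extrapolate from 37.4 m to 215.0 m: V₃ = 3.75 × (215.0/37.4)^0.1443 = 3.75 × 1.2871 = 4.8266 m/s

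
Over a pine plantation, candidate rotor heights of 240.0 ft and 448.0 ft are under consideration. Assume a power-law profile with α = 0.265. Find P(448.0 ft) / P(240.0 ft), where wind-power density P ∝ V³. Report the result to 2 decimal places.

Speed ratio: V_B/V_A = (z_B/z_A)^α = (448.0/240.0)^0.265 = (1.8667)^0.265 = 1.17987
Power-density ratio: P_B/P_A = (V_B/V_A)³ = (1.17987)³ = 1.64247

1.64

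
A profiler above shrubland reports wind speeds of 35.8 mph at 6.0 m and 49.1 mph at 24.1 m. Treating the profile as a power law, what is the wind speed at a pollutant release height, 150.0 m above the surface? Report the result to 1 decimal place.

74.4 mph

First find α: α = ln(V₂/V₁)/ln(z₂/z₁) = ln(49.1/35.8)/ln(24.1/6.0) = 0.31591/1.39045 = 0.2272
Extrapolate from 24.1 m to 150.0 m: V₃ = 49.1 × (150.0/24.1)^0.2272 = 49.1 × 1.5150 = 74.3867 mph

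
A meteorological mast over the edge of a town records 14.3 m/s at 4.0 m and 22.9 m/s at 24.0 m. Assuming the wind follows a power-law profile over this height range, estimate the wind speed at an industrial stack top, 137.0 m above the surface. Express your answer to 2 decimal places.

36.19 m/s

First find α: α = ln(V₂/V₁)/ln(z₂/z₁) = ln(22.9/14.3)/ln(24.0/4.0) = 0.47088/1.79176 = 0.2628
Extrapolate from 24.0 m to 137.0 m: V₃ = 22.9 × (137.0/24.0)^0.2628 = 22.9 × 1.5806 = 36.1949 m/s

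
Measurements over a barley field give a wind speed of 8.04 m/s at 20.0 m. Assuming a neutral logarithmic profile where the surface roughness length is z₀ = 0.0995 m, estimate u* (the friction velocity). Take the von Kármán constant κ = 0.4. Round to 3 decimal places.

u* ≈ 0.606 m/s

Log law: V(z) = (u*/κ) · ln(z/z₀) ⇒ u* = κ · V / ln(z/z₀)
u* = 0.4 × 8.04 / ln(20.0/0.0995) = 0.4 × 8.04 / 5.3033
   = 3.2160 / 5.3033 = 0.6064 m/s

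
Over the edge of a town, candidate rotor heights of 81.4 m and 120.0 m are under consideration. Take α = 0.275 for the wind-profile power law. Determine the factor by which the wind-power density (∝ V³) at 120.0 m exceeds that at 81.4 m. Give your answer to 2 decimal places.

1.38

Speed ratio: V_B/V_A = (z_B/z_A)^α = (120.0/81.4)^0.275 = (1.4742)^0.275 = 1.11264
Power-density ratio: P_B/P_A = (V_B/V_A)³ = (1.11264)³ = 1.37740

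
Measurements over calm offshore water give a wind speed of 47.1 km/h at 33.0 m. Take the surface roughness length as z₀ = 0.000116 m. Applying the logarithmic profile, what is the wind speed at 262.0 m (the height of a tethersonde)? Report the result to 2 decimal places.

Log law: V(z) ∝ ln(z/z₀), so V₂/V₁ = ln(z₂/z₀) / ln(z₁/z₀).
ln(262.0/0.000116) = 14.6303, ln(33.0/0.000116) = 12.5584
V₂ = 47.1 × 14.6303/12.5584 = 47.1 × 1.1650 = 54.8704 km/h

54.87 km/h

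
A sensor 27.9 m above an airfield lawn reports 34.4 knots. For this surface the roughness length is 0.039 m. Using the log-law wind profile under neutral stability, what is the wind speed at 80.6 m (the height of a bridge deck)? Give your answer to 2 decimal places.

Log law: V(z) ∝ ln(z/z₀), so V₂/V₁ = ln(z₂/z₀) / ln(z₁/z₀).
ln(80.6/0.039) = 7.6337, ln(27.9/0.039) = 6.5728
V₂ = 34.4 × 7.6337/6.5728 = 34.4 × 1.1614 = 39.9523 knots

39.95 knots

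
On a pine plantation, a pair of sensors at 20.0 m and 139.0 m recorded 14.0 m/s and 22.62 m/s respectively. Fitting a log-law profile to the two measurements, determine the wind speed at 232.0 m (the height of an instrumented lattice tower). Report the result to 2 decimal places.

Log law: V ∝ ln(z/z₀). From the pair, with r = V₁/V₂ = 0.61892,
ln z₀ = (ln z₁ − r·ln z₂)/(1 − r) = (2.9957 − 0.61892×4.9345)/0.38108 = -0.1530 → z₀ = 0.8581 m
V₃ = V₁ · ln(z₃/z₀)/ln(z₁/z₀) = 14.0 × 5.5998/3.1488 = 24.8976 m/s

24.90 m/s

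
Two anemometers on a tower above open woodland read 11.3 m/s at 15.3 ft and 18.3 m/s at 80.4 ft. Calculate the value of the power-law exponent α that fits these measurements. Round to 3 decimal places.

Power law: V₂/V₁ = (z₂/z₁)^α ⇒ α = ln(V₂/V₁) / ln(z₂/z₁)
α = ln(18.3/11.3) / ln(80.4/15.3) = ln(1.6195) / ln(5.2549)
  = 0.48210 / 1.65916 = 0.29057

α ≈ 0.291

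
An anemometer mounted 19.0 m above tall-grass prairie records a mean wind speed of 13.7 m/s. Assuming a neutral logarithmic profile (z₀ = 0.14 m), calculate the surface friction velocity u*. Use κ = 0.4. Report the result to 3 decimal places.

Log law: V(z) = (u*/κ) · ln(z/z₀) ⇒ u* = κ · V / ln(z/z₀)
u* = 0.4 × 13.7 / ln(19.0/0.14) = 0.4 × 13.7 / 4.9106
   = 5.4800 / 4.9106 = 1.1160 m/s

u* ≈ 1.116 m/s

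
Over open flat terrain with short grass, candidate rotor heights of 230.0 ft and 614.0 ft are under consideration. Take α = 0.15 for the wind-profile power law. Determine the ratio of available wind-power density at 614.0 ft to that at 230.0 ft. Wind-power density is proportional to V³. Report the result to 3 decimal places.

1.556

Speed ratio: V_B/V_A = (z_B/z_A)^α = (614.0/230.0)^0.15 = (2.6696)^0.15 = 1.15869
Power-density ratio: P_B/P_A = (V_B/V_A)³ = (1.15869)³ = 1.55560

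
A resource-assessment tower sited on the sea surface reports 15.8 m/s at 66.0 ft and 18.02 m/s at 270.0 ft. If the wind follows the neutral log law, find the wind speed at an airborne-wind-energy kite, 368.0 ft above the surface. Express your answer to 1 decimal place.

Log law: V ∝ ln(z/z₀). From the pair, with r = V₁/V₂ = 0.87680,
ln z₀ = (ln z₁ − r·ln z₂)/(1 − r) = (4.1897 − 0.87680×5.5984)/0.12320 = -5.8367 → z₀ = 0.002918 ft
V₃ = V₁ · ln(z₃/z₀)/ln(z₁/z₀) = 15.8 × 11.7448/10.0264 = 18.5080 m/s

18.5 m/s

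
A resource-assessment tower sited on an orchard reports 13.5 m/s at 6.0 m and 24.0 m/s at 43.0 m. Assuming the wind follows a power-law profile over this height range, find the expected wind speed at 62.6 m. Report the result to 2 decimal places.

26.78 m/s

First find α: α = ln(V₂/V₁)/ln(z₂/z₁) = ln(24.0/13.5)/ln(43.0/6.0) = 0.57536/1.96944 = 0.2921
Extrapolate from 43.0 m to 62.6 m: V₃ = 24.0 × (62.6/43.0)^0.2921 = 24.0 × 1.1160 = 26.7832 m/s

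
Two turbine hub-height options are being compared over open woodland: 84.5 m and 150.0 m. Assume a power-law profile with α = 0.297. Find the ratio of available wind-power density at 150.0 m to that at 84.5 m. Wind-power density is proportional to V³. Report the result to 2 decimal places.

1.67

Speed ratio: V_B/V_A = (z_B/z_A)^α = (150.0/84.5)^0.297 = (1.7751)^0.297 = 1.18583
Power-density ratio: P_B/P_A = (V_B/V_A)³ = (1.18583)³ = 1.66751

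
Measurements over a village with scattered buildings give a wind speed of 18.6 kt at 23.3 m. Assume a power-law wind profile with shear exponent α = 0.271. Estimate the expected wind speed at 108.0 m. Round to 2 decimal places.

Power-law profile: V₂ = V₁ · (z₂/z₁)^α
V₂ = 18.6 × (108.0/23.3)^0.271 = 18.6 × (4.6352)^0.271
    = 18.6 × 1.5153 = 28.1850 kt

28.18 kt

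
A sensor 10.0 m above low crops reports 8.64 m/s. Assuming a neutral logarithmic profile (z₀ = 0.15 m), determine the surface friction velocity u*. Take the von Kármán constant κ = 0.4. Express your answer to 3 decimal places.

u* ≈ 0.823 m/s

Log law: V(z) = (u*/κ) · ln(z/z₀) ⇒ u* = κ · V / ln(z/z₀)
u* = 0.4 × 8.64 / ln(10.0/0.15) = 0.4 × 8.64 / 4.1997
   = 3.4560 / 4.1997 = 0.8229 m/s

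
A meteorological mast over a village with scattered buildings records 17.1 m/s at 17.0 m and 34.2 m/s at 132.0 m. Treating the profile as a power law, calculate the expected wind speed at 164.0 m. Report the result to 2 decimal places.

First find α: α = ln(V₂/V₁)/ln(z₂/z₁) = ln(34.2/17.1)/ln(132.0/17.0) = 0.69315/2.04959 = 0.3382
Extrapolate from 132.0 m to 164.0 m: V₃ = 34.2 × (164.0/132.0)^0.3382 = 34.2 × 1.0762 = 36.8050 m/s

36.81 m/s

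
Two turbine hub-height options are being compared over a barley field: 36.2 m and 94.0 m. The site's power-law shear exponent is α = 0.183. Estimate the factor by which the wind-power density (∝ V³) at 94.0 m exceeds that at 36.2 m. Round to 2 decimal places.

Speed ratio: V_B/V_A = (z_B/z_A)^α = (94.0/36.2)^0.183 = (2.5967)^0.183 = 1.19080
Power-density ratio: P_B/P_A = (V_B/V_A)³ = (1.19080)³ = 1.68856

1.69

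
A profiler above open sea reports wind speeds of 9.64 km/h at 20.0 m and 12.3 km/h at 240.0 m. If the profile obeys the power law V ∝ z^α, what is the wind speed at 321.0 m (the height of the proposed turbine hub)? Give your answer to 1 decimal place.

First find α: α = ln(V₂/V₁)/ln(z₂/z₁) = ln(12.3/9.64)/ln(240.0/20.0) = 0.24368/2.48491 = 0.0981
Extrapolate from 240.0 m to 321.0 m: V₃ = 12.3 × (321.0/240.0)^0.0981 = 12.3 × 1.0289 = 12.6558 km/h

12.7 km/h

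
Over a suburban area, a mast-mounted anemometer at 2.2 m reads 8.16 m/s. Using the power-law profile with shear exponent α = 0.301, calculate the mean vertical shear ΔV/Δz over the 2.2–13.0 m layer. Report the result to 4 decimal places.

Power law: V₂ = V₁ · (z₂/z₁)^α = 8.16 × (5.9091)^0.301 = 13.9289 m/s
ΔV/Δz = (13.9289 − 8.16)/(13.0 − 2.2) = 5.7689/10.8000 = 0.53416 m/s/m

0.5342 m/s/m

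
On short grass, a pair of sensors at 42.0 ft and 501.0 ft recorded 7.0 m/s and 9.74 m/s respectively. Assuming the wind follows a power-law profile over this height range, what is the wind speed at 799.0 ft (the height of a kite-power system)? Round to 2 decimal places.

First find α: α = ln(V₂/V₁)/ln(z₂/z₁) = ln(9.74/7.0)/ln(501.0/42.0) = 0.33033/2.47894 = 0.1333
Extrapolate from 501.0 ft to 799.0 ft: V₃ = 9.74 × (799.0/501.0)^0.1333 = 9.74 × 1.0642 = 10.3650 m/s

10.37 m/s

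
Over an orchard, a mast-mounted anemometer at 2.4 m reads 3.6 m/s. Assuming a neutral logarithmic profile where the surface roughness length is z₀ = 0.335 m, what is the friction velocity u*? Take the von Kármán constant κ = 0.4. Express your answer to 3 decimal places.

Log law: V(z) = (u*/κ) · ln(z/z₀) ⇒ u* = κ · V / ln(z/z₀)
u* = 0.4 × 3.6 / ln(2.4/0.335) = 0.4 × 3.6 / 1.9691
   = 1.4400 / 1.9691 = 0.7313 m/s

u* ≈ 0.731 m/s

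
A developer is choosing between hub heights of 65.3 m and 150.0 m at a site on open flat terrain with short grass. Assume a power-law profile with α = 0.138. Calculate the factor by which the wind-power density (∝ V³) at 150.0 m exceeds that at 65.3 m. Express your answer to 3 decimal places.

1.411

Speed ratio: V_B/V_A = (z_B/z_A)^α = (150.0/65.3)^0.138 = (2.2971)^0.138 = 1.12161
Power-density ratio: P_B/P_A = (V_B/V_A)³ = (1.12161)³ = 1.41100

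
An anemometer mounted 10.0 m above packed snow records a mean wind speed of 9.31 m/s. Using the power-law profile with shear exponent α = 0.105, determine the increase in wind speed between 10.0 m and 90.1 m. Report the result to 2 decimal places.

Power law: V₂ = V₁ · (z₂/z₁)^α = 9.31 × (9.0100)^0.105 = 11.7272 m/s
ΔV = 11.7272 − 9.31 = 2.4172 m/s

2.42 m/s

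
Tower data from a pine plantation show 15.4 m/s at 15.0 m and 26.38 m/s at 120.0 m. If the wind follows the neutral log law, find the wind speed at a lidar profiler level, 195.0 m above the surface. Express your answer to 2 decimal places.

28.94 m/s

Log law: V ∝ ln(z/z₀). From the pair, with r = V₁/V₂ = 0.58378,
ln z₀ = (ln z₁ − r·ln z₂)/(1 − r) = (2.7081 − 0.58378×4.7875)/0.41622 = -0.2085 → z₀ = 0.8118 m
V₃ = V₁ · ln(z₃/z₀)/ln(z₁/z₀) = 15.4 × 5.4815/2.9165 = 28.9436 m/s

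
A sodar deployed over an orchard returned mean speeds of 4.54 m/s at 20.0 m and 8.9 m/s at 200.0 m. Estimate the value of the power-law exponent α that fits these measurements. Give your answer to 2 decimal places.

α ≈ 0.29

Power law: V₂/V₁ = (z₂/z₁)^α ⇒ α = ln(V₂/V₁) / ln(z₂/z₁)
α = ln(8.9/4.54) / ln(200.0/20.0) = ln(1.9604) / ln(10.0000)
  = 0.67312 / 2.30259 = 0.29233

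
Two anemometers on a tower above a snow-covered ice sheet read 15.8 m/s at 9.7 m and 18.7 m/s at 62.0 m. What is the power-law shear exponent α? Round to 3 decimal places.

Power law: V₂/V₁ = (z₂/z₁)^α ⇒ α = ln(V₂/V₁) / ln(z₂/z₁)
α = ln(18.7/15.8) / ln(62.0/9.7) = ln(1.1835) / ln(6.3918)
  = 0.16851 / 1.85501 = 0.09084

α ≈ 0.091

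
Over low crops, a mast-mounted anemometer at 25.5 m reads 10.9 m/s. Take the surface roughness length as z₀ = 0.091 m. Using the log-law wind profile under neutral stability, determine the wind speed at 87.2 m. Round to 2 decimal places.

Log law: V(z) ∝ ln(z/z₀), so V₂/V₁ = ln(z₂/z₀) / ln(z₁/z₀).
ln(87.2/0.091) = 6.8651, ln(25.5/0.091) = 5.6356
V₂ = 10.9 × 6.8651/5.6356 = 10.9 × 1.2182 = 13.2781 m/s

13.28 m/s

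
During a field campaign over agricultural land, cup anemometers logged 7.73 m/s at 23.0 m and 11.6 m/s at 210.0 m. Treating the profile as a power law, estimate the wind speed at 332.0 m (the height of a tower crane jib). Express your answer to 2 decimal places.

First find α: α = ln(V₂/V₁)/ln(z₂/z₁) = ln(11.6/7.73)/ln(210.0/23.0) = 0.40590/2.21161 = 0.1835
Extrapolate from 210.0 m to 332.0 m: V₃ = 11.6 × (332.0/210.0)^0.1835 = 11.6 × 1.0877 = 12.6173 m/s

12.62 m/s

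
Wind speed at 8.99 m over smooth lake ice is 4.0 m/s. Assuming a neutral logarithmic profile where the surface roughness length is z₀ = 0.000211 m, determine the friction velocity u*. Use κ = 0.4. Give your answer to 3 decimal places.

u* ≈ 0.150 m/s

Log law: V(z) = (u*/κ) · ln(z/z₀) ⇒ u* = κ · V / ln(z/z₀)
u* = 0.4 × 4.0 / ln(8.99/0.000211) = 0.4 × 4.0 / 10.6598
   = 1.6000 / 10.6598 = 0.1501 m/s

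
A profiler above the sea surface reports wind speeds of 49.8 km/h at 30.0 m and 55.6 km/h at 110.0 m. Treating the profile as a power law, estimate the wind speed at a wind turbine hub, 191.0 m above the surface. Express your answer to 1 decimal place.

First find α: α = ln(V₂/V₁)/ln(z₂/z₁) = ln(55.6/49.8)/ln(110.0/30.0) = 0.11017/1.29928 = 0.0848
Extrapolate from 110.0 m to 191.0 m: V₃ = 55.6 × (191.0/110.0)^0.0848 = 55.6 × 1.0479 = 58.2632 km/h

58.3 km/h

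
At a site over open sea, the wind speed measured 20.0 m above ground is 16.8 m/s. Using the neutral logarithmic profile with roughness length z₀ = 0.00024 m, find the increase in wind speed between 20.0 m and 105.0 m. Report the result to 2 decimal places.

Log law: V₂ = V₁ · ln(z₂/z₀)/ln(z₁/z₀) = 16.8 × 12.9888/11.3306 = 19.2587 m/s
ΔV = 19.2587 − 16.8 = 2.4587 m/s

2.46 m/s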